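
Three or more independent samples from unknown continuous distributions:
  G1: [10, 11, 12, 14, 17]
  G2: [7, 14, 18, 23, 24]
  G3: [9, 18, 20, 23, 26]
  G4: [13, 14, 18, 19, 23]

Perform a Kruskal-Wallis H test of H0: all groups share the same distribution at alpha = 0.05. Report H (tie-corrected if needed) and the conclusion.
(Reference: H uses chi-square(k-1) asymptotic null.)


Step 1: Combine all N = 20 observations and assign midranks.
sorted (value, group, rank): (7,G2,1), (9,G3,2), (10,G1,3), (11,G1,4), (12,G1,5), (13,G4,6), (14,G1,8), (14,G2,8), (14,G4,8), (17,G1,10), (18,G2,12), (18,G3,12), (18,G4,12), (19,G4,14), (20,G3,15), (23,G2,17), (23,G3,17), (23,G4,17), (24,G2,19), (26,G3,20)
Step 2: Sum ranks within each group.
R_1 = 30 (n_1 = 5)
R_2 = 57 (n_2 = 5)
R_3 = 66 (n_3 = 5)
R_4 = 57 (n_4 = 5)
Step 3: H = 12/(N(N+1)) * sum(R_i^2/n_i) - 3(N+1)
     = 12/(20*21) * (30^2/5 + 57^2/5 + 66^2/5 + 57^2/5) - 3*21
     = 0.028571 * 2350.8 - 63
     = 4.165714.
Step 4: Ties present; correction factor C = 1 - 72/(20^3 - 20) = 0.990977. Corrected H = 4.165714 / 0.990977 = 4.203642.
Step 5: Under H0, H ~ chi^2(3); p-value = 0.240298.
Step 6: alpha = 0.05. fail to reject H0.

H = 4.2036, df = 3, p = 0.240298, fail to reject H0.


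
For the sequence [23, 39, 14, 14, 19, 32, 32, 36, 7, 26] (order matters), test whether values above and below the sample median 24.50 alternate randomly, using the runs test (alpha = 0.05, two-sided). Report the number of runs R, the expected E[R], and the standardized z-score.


Step 1: Compute median = 24.50; label A = above, B = below.
Labels in order: BABBBAAABA  (n_A = 5, n_B = 5)
Step 2: Count runs R = 6.
Step 3: Under H0 (random ordering), E[R] = 2*n_A*n_B/(n_A+n_B) + 1 = 2*5*5/10 + 1 = 6.0000.
        Var[R] = 2*n_A*n_B*(2*n_A*n_B - n_A - n_B) / ((n_A+n_B)^2 * (n_A+n_B-1)) = 2000/900 = 2.2222.
        SD[R] = 1.4907.
Step 4: R = E[R], so z = 0 with no continuity correction.
Step 5: Two-sided p-value via normal approximation = 2*(1 - Phi(|z|)) = 1.000000.
Step 6: alpha = 0.05. fail to reject H0.

R = 6, z = 0.0000, p = 1.000000, fail to reject H0.


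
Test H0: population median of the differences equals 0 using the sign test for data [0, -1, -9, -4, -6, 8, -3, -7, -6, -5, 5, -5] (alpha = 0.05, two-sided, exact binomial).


Step 1: Discard zero differences. Original n = 12; n_eff = number of nonzero differences = 11.
Nonzero differences (with sign): -1, -9, -4, -6, +8, -3, -7, -6, -5, +5, -5
Step 2: Count signs: positive = 2, negative = 9.
Step 3: Under H0: P(positive) = 0.5, so the number of positives S ~ Bin(11, 0.5).
Step 4: Two-sided exact p-value = sum of Bin(11,0.5) probabilities at or below the observed probability = 0.065430.
Step 5: alpha = 0.05. fail to reject H0.

n_eff = 11, pos = 2, neg = 9, p = 0.065430, fail to reject H0.


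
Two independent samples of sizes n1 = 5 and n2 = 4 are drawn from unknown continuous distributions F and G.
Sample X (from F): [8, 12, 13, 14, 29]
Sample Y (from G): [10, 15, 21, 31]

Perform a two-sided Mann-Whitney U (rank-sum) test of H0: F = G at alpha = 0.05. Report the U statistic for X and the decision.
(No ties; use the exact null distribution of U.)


Step 1: Combine and sort all 9 observations; assign midranks.
sorted (value, group): (8,X), (10,Y), (12,X), (13,X), (14,X), (15,Y), (21,Y), (29,X), (31,Y)
ranks: 8->1, 10->2, 12->3, 13->4, 14->5, 15->6, 21->7, 29->8, 31->9
Step 2: Rank sum for X: R1 = 1 + 3 + 4 + 5 + 8 = 21.
Step 3: U_X = R1 - n1(n1+1)/2 = 21 - 5*6/2 = 21 - 15 = 6.
       U_Y = n1*n2 - U_X = 20 - 6 = 14.
Step 4: No ties, so the exact null distribution of U (based on enumerating the C(9,5) = 126 equally likely rank assignments) gives the two-sided p-value.
Step 5: p-value = 0.412698; compare to alpha = 0.05. fail to reject H0.

U_X = 6, p = 0.412698, fail to reject H0 at alpha = 0.05.


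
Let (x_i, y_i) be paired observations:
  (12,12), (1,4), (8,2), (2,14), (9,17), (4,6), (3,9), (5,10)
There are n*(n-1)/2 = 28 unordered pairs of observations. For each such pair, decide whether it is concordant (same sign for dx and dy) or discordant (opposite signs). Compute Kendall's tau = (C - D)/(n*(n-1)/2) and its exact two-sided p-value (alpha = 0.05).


Step 1: Enumerate the 28 unordered pairs (i,j) with i<j and classify each by sign(x_j-x_i) * sign(y_j-y_i).
  (1,2):dx=-11,dy=-8->C; (1,3):dx=-4,dy=-10->C; (1,4):dx=-10,dy=+2->D; (1,5):dx=-3,dy=+5->D
  (1,6):dx=-8,dy=-6->C; (1,7):dx=-9,dy=-3->C; (1,8):dx=-7,dy=-2->C; (2,3):dx=+7,dy=-2->D
  (2,4):dx=+1,dy=+10->C; (2,5):dx=+8,dy=+13->C; (2,6):dx=+3,dy=+2->C; (2,7):dx=+2,dy=+5->C
  (2,8):dx=+4,dy=+6->C; (3,4):dx=-6,dy=+12->D; (3,5):dx=+1,dy=+15->C; (3,6):dx=-4,dy=+4->D
  (3,7):dx=-5,dy=+7->D; (3,8):dx=-3,dy=+8->D; (4,5):dx=+7,dy=+3->C; (4,6):dx=+2,dy=-8->D
  (4,7):dx=+1,dy=-5->D; (4,8):dx=+3,dy=-4->D; (5,6):dx=-5,dy=-11->C; (5,7):dx=-6,dy=-8->C
  (5,8):dx=-4,dy=-7->C; (6,7):dx=-1,dy=+3->D; (6,8):dx=+1,dy=+4->C; (7,8):dx=+2,dy=+1->C
Step 2: C = 17, D = 11, total pairs = 28.
Step 3: tau = (C - D)/(n(n-1)/2) = (17 - 11)/28 = 0.214286.
Step 4: Exact two-sided p-value (enumerate n! = 40320 permutations of y under H0): p = 0.548413.
Step 5: alpha = 0.05. fail to reject H0.

tau_b = 0.2143 (C=17, D=11), p = 0.548413, fail to reject H0.


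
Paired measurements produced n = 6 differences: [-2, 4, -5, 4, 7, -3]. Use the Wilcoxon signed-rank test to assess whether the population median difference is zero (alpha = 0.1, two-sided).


Step 1: Drop any zero differences (none here) and take |d_i|.
|d| = [2, 4, 5, 4, 7, 3]
Step 2: Midrank |d_i| (ties get averaged ranks).
ranks: |2|->1, |4|->3.5, |5|->5, |4|->3.5, |7|->6, |3|->2
Step 3: Attach original signs; sum ranks with positive sign and with negative sign.
W+ = 3.5 + 3.5 + 6 = 13
W- = 1 + 5 + 2 = 8
(Check: W+ + W- = 21 should equal n(n+1)/2 = 21.)
Step 4: Test statistic W = min(W+, W-) = 8.
Step 5: Ties in |d|, so use the tie-corrected normal approximation.
        E[W] = n(n+1)/4 = 6*7/4 = 10.5.
        Tie groups: |d|=4 (t=2); sum(t^3 - t) = 6.
        Var[W] = n(n+1)(2n+1)/24 - sum(t^3-t)/48 = 546/24 - 6/48 = 22.625.
        z = (W - E[W]) / sqrt(Var[W]) = (8 - 10.5) / 4.7566 = -0.5256.
        Two-sided p = 2*Phi(z) = 0.599174.
Step 6: alpha = 0.1. fail to reject H0.

W+ = 13, W- = 8, W = min = 8, p = 0.599174, fail to reject H0.


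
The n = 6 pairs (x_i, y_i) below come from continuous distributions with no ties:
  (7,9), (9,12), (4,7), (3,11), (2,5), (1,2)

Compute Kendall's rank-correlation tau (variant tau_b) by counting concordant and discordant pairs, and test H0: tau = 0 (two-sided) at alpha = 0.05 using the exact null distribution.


Step 1: Enumerate the 15 unordered pairs (i,j) with i<j and classify each by sign(x_j-x_i) * sign(y_j-y_i).
  (1,2):dx=+2,dy=+3->C; (1,3):dx=-3,dy=-2->C; (1,4):dx=-4,dy=+2->D; (1,5):dx=-5,dy=-4->C
  (1,6):dx=-6,dy=-7->C; (2,3):dx=-5,dy=-5->C; (2,4):dx=-6,dy=-1->C; (2,5):dx=-7,dy=-7->C
  (2,6):dx=-8,dy=-10->C; (3,4):dx=-1,dy=+4->D; (3,5):dx=-2,dy=-2->C; (3,6):dx=-3,dy=-5->C
  (4,5):dx=-1,dy=-6->C; (4,6):dx=-2,dy=-9->C; (5,6):dx=-1,dy=-3->C
Step 2: C = 13, D = 2, total pairs = 15.
Step 3: tau = (C - D)/(n(n-1)/2) = (13 - 2)/15 = 0.733333.
Step 4: Exact two-sided p-value (enumerate n! = 720 permutations of y under H0): p = 0.055556.
Step 5: alpha = 0.05. fail to reject H0.

tau_b = 0.7333 (C=13, D=2), p = 0.055556, fail to reject H0.


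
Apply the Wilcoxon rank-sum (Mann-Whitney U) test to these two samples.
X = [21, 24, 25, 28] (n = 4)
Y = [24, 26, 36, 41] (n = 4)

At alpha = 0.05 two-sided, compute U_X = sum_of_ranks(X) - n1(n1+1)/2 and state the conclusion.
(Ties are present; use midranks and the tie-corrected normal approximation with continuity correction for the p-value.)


Step 1: Combine and sort all 8 observations; assign midranks.
sorted (value, group): (21,X), (24,X), (24,Y), (25,X), (26,Y), (28,X), (36,Y), (41,Y)
ranks: 21->1, 24->2.5, 24->2.5, 25->4, 26->5, 28->6, 36->7, 41->8
Step 2: Rank sum for X: R1 = 1 + 2.5 + 4 + 6 = 13.5.
Step 3: U_X = R1 - n1(n1+1)/2 = 13.5 - 4*5/2 = 13.5 - 10 = 3.5.
       U_Y = n1*n2 - U_X = 16 - 3.5 = 12.5.
Step 4: Ties are present, so use the tie-corrected normal approximation (with continuity correction) for the p-value.
Step 5: p-value = 0.245383; compare to alpha = 0.05. fail to reject H0.

U_X = 3.5, p = 0.245383, fail to reject H0 at alpha = 0.05.


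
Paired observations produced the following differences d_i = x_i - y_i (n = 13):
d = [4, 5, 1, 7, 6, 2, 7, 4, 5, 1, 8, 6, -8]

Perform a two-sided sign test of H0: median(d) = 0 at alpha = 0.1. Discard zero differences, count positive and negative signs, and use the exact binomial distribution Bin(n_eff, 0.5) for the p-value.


Step 1: Discard zero differences. Original n = 13; n_eff = number of nonzero differences = 13.
Nonzero differences (with sign): +4, +5, +1, +7, +6, +2, +7, +4, +5, +1, +8, +6, -8
Step 2: Count signs: positive = 12, negative = 1.
Step 3: Under H0: P(positive) = 0.5, so the number of positives S ~ Bin(13, 0.5).
Step 4: Two-sided exact p-value = sum of Bin(13,0.5) probabilities at or below the observed probability = 0.003418.
Step 5: alpha = 0.1. reject H0.

n_eff = 13, pos = 12, neg = 1, p = 0.003418, reject H0.


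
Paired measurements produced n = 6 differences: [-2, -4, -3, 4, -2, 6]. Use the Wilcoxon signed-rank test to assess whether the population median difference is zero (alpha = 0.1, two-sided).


Step 1: Drop any zero differences (none here) and take |d_i|.
|d| = [2, 4, 3, 4, 2, 6]
Step 2: Midrank |d_i| (ties get averaged ranks).
ranks: |2|->1.5, |4|->4.5, |3|->3, |4|->4.5, |2|->1.5, |6|->6
Step 3: Attach original signs; sum ranks with positive sign and with negative sign.
W+ = 4.5 + 6 = 10.5
W- = 1.5 + 4.5 + 3 + 1.5 = 10.5
(Check: W+ + W- = 21 should equal n(n+1)/2 = 21.)
Step 4: Test statistic W = min(W+, W-) = 10.5.
Step 5: Ties in |d|, so use the tie-corrected normal approximation.
        E[W] = n(n+1)/4 = 6*7/4 = 10.5.
        Tie groups: |d|=2 (t=2), |d|=4 (t=2); sum(t^3 - t) = 12.
        Var[W] = n(n+1)(2n+1)/24 - sum(t^3-t)/48 = 546/24 - 12/48 = 22.5.
        z = (W - E[W]) / sqrt(Var[W]) = (10.5 - 10.5) / 4.7434 = 0.0000.
        Two-sided p = 2*Phi(z) = 1.000000.
Step 6: alpha = 0.1. fail to reject H0.

W+ = 10.5, W- = 10.5, W = min = 10.5, p = 1.000000, fail to reject H0.


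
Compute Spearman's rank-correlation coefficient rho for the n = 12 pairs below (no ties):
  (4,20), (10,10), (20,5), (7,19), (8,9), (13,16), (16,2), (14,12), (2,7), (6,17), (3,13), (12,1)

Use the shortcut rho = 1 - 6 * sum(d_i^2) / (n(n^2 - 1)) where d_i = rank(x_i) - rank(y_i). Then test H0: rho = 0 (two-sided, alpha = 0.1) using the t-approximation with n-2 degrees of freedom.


Step 1: Rank x and y separately (midranks; no ties here).
rank(x): 4->3, 10->7, 20->12, 7->5, 8->6, 13->9, 16->11, 14->10, 2->1, 6->4, 3->2, 12->8
rank(y): 20->12, 10->6, 5->3, 19->11, 9->5, 16->9, 2->2, 12->7, 7->4, 17->10, 13->8, 1->1
Step 2: d_i = R_x(i) - R_y(i); compute d_i^2.
  (3-12)^2=81, (7-6)^2=1, (12-3)^2=81, (5-11)^2=36, (6-5)^2=1, (9-9)^2=0, (11-2)^2=81, (10-7)^2=9, (1-4)^2=9, (4-10)^2=36, (2-8)^2=36, (8-1)^2=49
sum(d^2) = 420.
Step 3: rho = 1 - 6*420 / (12*(12^2 - 1)) = 1 - 2520/1716 = -0.468531.
Step 4: Under H0, t = rho * sqrt((n-2)/(1-rho^2)) = -1.6771 ~ t(10).
Step 5: Two-sided p-value from the t-distribution with 10 df = 0.124455.
Step 6: alpha = 0.1. fail to reject H0.

rho = -0.4685, p = 0.124455, fail to reject H0 at alpha = 0.1.


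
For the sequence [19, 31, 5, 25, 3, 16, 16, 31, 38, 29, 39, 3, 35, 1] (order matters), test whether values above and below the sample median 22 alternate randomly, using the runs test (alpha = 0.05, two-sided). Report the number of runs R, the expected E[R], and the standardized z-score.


Step 1: Compute median = 22; label A = above, B = below.
Labels in order: BABABBBAAAABAB  (n_A = 7, n_B = 7)
Step 2: Count runs R = 9.
Step 3: Under H0 (random ordering), E[R] = 2*n_A*n_B/(n_A+n_B) + 1 = 2*7*7/14 + 1 = 8.0000.
        Var[R] = 2*n_A*n_B*(2*n_A*n_B - n_A - n_B) / ((n_A+n_B)^2 * (n_A+n_B-1)) = 8232/2548 = 3.2308.
        SD[R] = 1.7974.
Step 4: Continuity-corrected z = (R - 0.5 - E[R]) / SD[R] = (9 - 0.5 - 8.0000) / 1.7974 = 0.2782.
Step 5: Two-sided p-value via normal approximation = 2*(1 - Phi(|z|)) = 0.780879.
Step 6: alpha = 0.05. fail to reject H0.

R = 9, z = 0.2782, p = 0.780879, fail to reject H0.


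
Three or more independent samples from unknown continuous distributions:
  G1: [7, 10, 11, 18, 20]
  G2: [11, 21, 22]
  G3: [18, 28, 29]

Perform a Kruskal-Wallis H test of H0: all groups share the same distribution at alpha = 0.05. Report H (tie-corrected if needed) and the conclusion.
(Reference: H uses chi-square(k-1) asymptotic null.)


Step 1: Combine all N = 11 observations and assign midranks.
sorted (value, group, rank): (7,G1,1), (10,G1,2), (11,G1,3.5), (11,G2,3.5), (18,G1,5.5), (18,G3,5.5), (20,G1,7), (21,G2,8), (22,G2,9), (28,G3,10), (29,G3,11)
Step 2: Sum ranks within each group.
R_1 = 19 (n_1 = 5)
R_2 = 20.5 (n_2 = 3)
R_3 = 26.5 (n_3 = 3)
Step 3: H = 12/(N(N+1)) * sum(R_i^2/n_i) - 3(N+1)
     = 12/(11*12) * (19^2/5 + 20.5^2/3 + 26.5^2/3) - 3*12
     = 0.090909 * 446.367 - 36
     = 4.578788.
Step 4: Ties present; correction factor C = 1 - 12/(11^3 - 11) = 0.990909. Corrected H = 4.578788 / 0.990909 = 4.620795.
Step 5: Under H0, H ~ chi^2(2); p-value = 0.099222.
Step 6: alpha = 0.05. fail to reject H0.

H = 4.6208, df = 2, p = 0.099222, fail to reject H0.


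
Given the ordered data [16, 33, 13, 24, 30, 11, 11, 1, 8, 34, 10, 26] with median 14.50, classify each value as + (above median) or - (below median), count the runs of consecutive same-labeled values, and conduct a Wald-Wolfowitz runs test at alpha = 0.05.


Step 1: Compute median = 14.50; label A = above, B = below.
Labels in order: AABAABBBBABA  (n_A = 6, n_B = 6)
Step 2: Count runs R = 7.
Step 3: Under H0 (random ordering), E[R] = 2*n_A*n_B/(n_A+n_B) + 1 = 2*6*6/12 + 1 = 7.0000.
        Var[R] = 2*n_A*n_B*(2*n_A*n_B - n_A - n_B) / ((n_A+n_B)^2 * (n_A+n_B-1)) = 4320/1584 = 2.7273.
        SD[R] = 1.6514.
Step 4: R = E[R], so z = 0 with no continuity correction.
Step 5: Two-sided p-value via normal approximation = 2*(1 - Phi(|z|)) = 1.000000.
Step 6: alpha = 0.05. fail to reject H0.

R = 7, z = 0.0000, p = 1.000000, fail to reject H0.


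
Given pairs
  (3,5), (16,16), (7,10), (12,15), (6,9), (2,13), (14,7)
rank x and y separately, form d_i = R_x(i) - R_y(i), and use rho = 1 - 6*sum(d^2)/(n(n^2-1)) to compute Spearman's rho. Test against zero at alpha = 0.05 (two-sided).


Step 1: Rank x and y separately (midranks; no ties here).
rank(x): 3->2, 16->7, 7->4, 12->5, 6->3, 2->1, 14->6
rank(y): 5->1, 16->7, 10->4, 15->6, 9->3, 13->5, 7->2
Step 2: d_i = R_x(i) - R_y(i); compute d_i^2.
  (2-1)^2=1, (7-7)^2=0, (4-4)^2=0, (5-6)^2=1, (3-3)^2=0, (1-5)^2=16, (6-2)^2=16
sum(d^2) = 34.
Step 3: rho = 1 - 6*34 / (7*(7^2 - 1)) = 1 - 204/336 = 0.392857.
Step 4: Under H0, t = rho * sqrt((n-2)/(1-rho^2)) = 0.9553 ~ t(5).
Step 5: Two-sided p-value from the t-distribution with 5 df = 0.383317.
Step 6: alpha = 0.05. fail to reject H0.

rho = 0.3929, p = 0.383317, fail to reject H0 at alpha = 0.05.


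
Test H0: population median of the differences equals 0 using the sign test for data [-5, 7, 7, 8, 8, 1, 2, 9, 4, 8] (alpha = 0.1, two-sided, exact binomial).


Step 1: Discard zero differences. Original n = 10; n_eff = number of nonzero differences = 10.
Nonzero differences (with sign): -5, +7, +7, +8, +8, +1, +2, +9, +4, +8
Step 2: Count signs: positive = 9, negative = 1.
Step 3: Under H0: P(positive) = 0.5, so the number of positives S ~ Bin(10, 0.5).
Step 4: Two-sided exact p-value = sum of Bin(10,0.5) probabilities at or below the observed probability = 0.021484.
Step 5: alpha = 0.1. reject H0.

n_eff = 10, pos = 9, neg = 1, p = 0.021484, reject H0.


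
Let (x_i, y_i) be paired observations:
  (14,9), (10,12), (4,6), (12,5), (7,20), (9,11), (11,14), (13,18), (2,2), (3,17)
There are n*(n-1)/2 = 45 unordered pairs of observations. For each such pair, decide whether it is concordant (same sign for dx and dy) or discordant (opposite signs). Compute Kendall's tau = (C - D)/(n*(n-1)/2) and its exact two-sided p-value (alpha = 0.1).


Step 1: Enumerate the 45 unordered pairs (i,j) with i<j and classify each by sign(x_j-x_i) * sign(y_j-y_i).
  (1,2):dx=-4,dy=+3->D; (1,3):dx=-10,dy=-3->C; (1,4):dx=-2,dy=-4->C; (1,5):dx=-7,dy=+11->D
  (1,6):dx=-5,dy=+2->D; (1,7):dx=-3,dy=+5->D; (1,8):dx=-1,dy=+9->D; (1,9):dx=-12,dy=-7->C
  (1,10):dx=-11,dy=+8->D; (2,3):dx=-6,dy=-6->C; (2,4):dx=+2,dy=-7->D; (2,5):dx=-3,dy=+8->D
  (2,6):dx=-1,dy=-1->C; (2,7):dx=+1,dy=+2->C; (2,8):dx=+3,dy=+6->C; (2,9):dx=-8,dy=-10->C
  (2,10):dx=-7,dy=+5->D; (3,4):dx=+8,dy=-1->D; (3,5):dx=+3,dy=+14->C; (3,6):dx=+5,dy=+5->C
  (3,7):dx=+7,dy=+8->C; (3,8):dx=+9,dy=+12->C; (3,9):dx=-2,dy=-4->C; (3,10):dx=-1,dy=+11->D
  (4,5):dx=-5,dy=+15->D; (4,6):dx=-3,dy=+6->D; (4,7):dx=-1,dy=+9->D; (4,8):dx=+1,dy=+13->C
  (4,9):dx=-10,dy=-3->C; (4,10):dx=-9,dy=+12->D; (5,6):dx=+2,dy=-9->D; (5,7):dx=+4,dy=-6->D
  (5,8):dx=+6,dy=-2->D; (5,9):dx=-5,dy=-18->C; (5,10):dx=-4,dy=-3->C; (6,7):dx=+2,dy=+3->C
  (6,8):dx=+4,dy=+7->C; (6,9):dx=-7,dy=-9->C; (6,10):dx=-6,dy=+6->D; (7,8):dx=+2,dy=+4->C
  (7,9):dx=-9,dy=-12->C; (7,10):dx=-8,dy=+3->D; (8,9):dx=-11,dy=-16->C; (8,10):dx=-10,dy=-1->C
  (9,10):dx=+1,dy=+15->C
Step 2: C = 25, D = 20, total pairs = 45.
Step 3: tau = (C - D)/(n(n-1)/2) = (25 - 20)/45 = 0.111111.
Step 4: Exact two-sided p-value (enumerate n! = 3628800 permutations of y under H0): p = 0.727490.
Step 5: alpha = 0.1. fail to reject H0.

tau_b = 0.1111 (C=25, D=20), p = 0.727490, fail to reject H0.


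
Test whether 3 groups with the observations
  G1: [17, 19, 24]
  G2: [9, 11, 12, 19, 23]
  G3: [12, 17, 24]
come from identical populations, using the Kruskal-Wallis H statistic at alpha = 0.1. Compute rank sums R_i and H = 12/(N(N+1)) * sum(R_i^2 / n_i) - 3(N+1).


Step 1: Combine all N = 11 observations and assign midranks.
sorted (value, group, rank): (9,G2,1), (11,G2,2), (12,G2,3.5), (12,G3,3.5), (17,G1,5.5), (17,G3,5.5), (19,G1,7.5), (19,G2,7.5), (23,G2,9), (24,G1,10.5), (24,G3,10.5)
Step 2: Sum ranks within each group.
R_1 = 23.5 (n_1 = 3)
R_2 = 23 (n_2 = 5)
R_3 = 19.5 (n_3 = 3)
Step 3: H = 12/(N(N+1)) * sum(R_i^2/n_i) - 3(N+1)
     = 12/(11*12) * (23.5^2/3 + 23^2/5 + 19.5^2/3) - 3*12
     = 0.090909 * 416.633 - 36
     = 1.875758.
Step 4: Ties present; correction factor C = 1 - 24/(11^3 - 11) = 0.981818. Corrected H = 1.875758 / 0.981818 = 1.910494.
Step 5: Under H0, H ~ chi^2(2); p-value = 0.384717.
Step 6: alpha = 0.1. fail to reject H0.

H = 1.9105, df = 2, p = 0.384717, fail to reject H0.


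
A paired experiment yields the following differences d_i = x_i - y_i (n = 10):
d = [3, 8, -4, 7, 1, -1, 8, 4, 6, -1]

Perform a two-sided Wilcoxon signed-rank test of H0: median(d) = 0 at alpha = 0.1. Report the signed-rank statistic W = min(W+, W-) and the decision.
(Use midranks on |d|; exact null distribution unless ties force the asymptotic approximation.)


Step 1: Drop any zero differences (none here) and take |d_i|.
|d| = [3, 8, 4, 7, 1, 1, 8, 4, 6, 1]
Step 2: Midrank |d_i| (ties get averaged ranks).
ranks: |3|->4, |8|->9.5, |4|->5.5, |7|->8, |1|->2, |1|->2, |8|->9.5, |4|->5.5, |6|->7, |1|->2
Step 3: Attach original signs; sum ranks with positive sign and with negative sign.
W+ = 4 + 9.5 + 8 + 2 + 9.5 + 5.5 + 7 = 45.5
W- = 5.5 + 2 + 2 = 9.5
(Check: W+ + W- = 55 should equal n(n+1)/2 = 55.)
Step 4: Test statistic W = min(W+, W-) = 9.5.
Step 5: Ties in |d|, so use the tie-corrected normal approximation.
        E[W] = n(n+1)/4 = 10*11/4 = 27.5.
        Tie groups: |d|=1 (t=3), |d|=4 (t=2), |d|=8 (t=2); sum(t^3 - t) = 36.
        Var[W] = n(n+1)(2n+1)/24 - sum(t^3-t)/48 = 2310/24 - 36/48 = 95.5.
        z = (W - E[W]) / sqrt(Var[W]) = (9.5 - 27.5) / 9.7724 = -1.8419.
        Two-sided p = 2*Phi(z) = 0.065487.
Step 6: alpha = 0.1. reject H0.

W+ = 45.5, W- = 9.5, W = min = 9.5, p = 0.065487, reject H0.


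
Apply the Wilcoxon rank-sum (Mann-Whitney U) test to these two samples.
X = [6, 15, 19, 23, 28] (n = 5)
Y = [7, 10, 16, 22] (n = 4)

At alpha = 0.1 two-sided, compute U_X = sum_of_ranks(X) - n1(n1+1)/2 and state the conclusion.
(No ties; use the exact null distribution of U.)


Step 1: Combine and sort all 9 observations; assign midranks.
sorted (value, group): (6,X), (7,Y), (10,Y), (15,X), (16,Y), (19,X), (22,Y), (23,X), (28,X)
ranks: 6->1, 7->2, 10->3, 15->4, 16->5, 19->6, 22->7, 23->8, 28->9
Step 2: Rank sum for X: R1 = 1 + 4 + 6 + 8 + 9 = 28.
Step 3: U_X = R1 - n1(n1+1)/2 = 28 - 5*6/2 = 28 - 15 = 13.
       U_Y = n1*n2 - U_X = 20 - 13 = 7.
Step 4: No ties, so the exact null distribution of U (based on enumerating the C(9,5) = 126 equally likely rank assignments) gives the two-sided p-value.
Step 5: p-value = 0.555556; compare to alpha = 0.1. fail to reject H0.

U_X = 13, p = 0.555556, fail to reject H0 at alpha = 0.1.


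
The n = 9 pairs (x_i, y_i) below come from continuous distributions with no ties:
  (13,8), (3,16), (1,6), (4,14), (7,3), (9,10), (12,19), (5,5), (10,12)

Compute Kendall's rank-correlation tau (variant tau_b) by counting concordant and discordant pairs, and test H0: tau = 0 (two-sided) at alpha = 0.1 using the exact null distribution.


Step 1: Enumerate the 36 unordered pairs (i,j) with i<j and classify each by sign(x_j-x_i) * sign(y_j-y_i).
  (1,2):dx=-10,dy=+8->D; (1,3):dx=-12,dy=-2->C; (1,4):dx=-9,dy=+6->D; (1,5):dx=-6,dy=-5->C
  (1,6):dx=-4,dy=+2->D; (1,7):dx=-1,dy=+11->D; (1,8):dx=-8,dy=-3->C; (1,9):dx=-3,dy=+4->D
  (2,3):dx=-2,dy=-10->C; (2,4):dx=+1,dy=-2->D; (2,5):dx=+4,dy=-13->D; (2,6):dx=+6,dy=-6->D
  (2,7):dx=+9,dy=+3->C; (2,8):dx=+2,dy=-11->D; (2,9):dx=+7,dy=-4->D; (3,4):dx=+3,dy=+8->C
  (3,5):dx=+6,dy=-3->D; (3,6):dx=+8,dy=+4->C; (3,7):dx=+11,dy=+13->C; (3,8):dx=+4,dy=-1->D
  (3,9):dx=+9,dy=+6->C; (4,5):dx=+3,dy=-11->D; (4,6):dx=+5,dy=-4->D; (4,7):dx=+8,dy=+5->C
  (4,8):dx=+1,dy=-9->D; (4,9):dx=+6,dy=-2->D; (5,6):dx=+2,dy=+7->C; (5,7):dx=+5,dy=+16->C
  (5,8):dx=-2,dy=+2->D; (5,9):dx=+3,dy=+9->C; (6,7):dx=+3,dy=+9->C; (6,8):dx=-4,dy=-5->C
  (6,9):dx=+1,dy=+2->C; (7,8):dx=-7,dy=-14->C; (7,9):dx=-2,dy=-7->C; (8,9):dx=+5,dy=+7->C
Step 2: C = 19, D = 17, total pairs = 36.
Step 3: tau = (C - D)/(n(n-1)/2) = (19 - 17)/36 = 0.055556.
Step 4: Exact two-sided p-value (enumerate n! = 362880 permutations of y under H0): p = 0.919455.
Step 5: alpha = 0.1. fail to reject H0.

tau_b = 0.0556 (C=19, D=17), p = 0.919455, fail to reject H0.


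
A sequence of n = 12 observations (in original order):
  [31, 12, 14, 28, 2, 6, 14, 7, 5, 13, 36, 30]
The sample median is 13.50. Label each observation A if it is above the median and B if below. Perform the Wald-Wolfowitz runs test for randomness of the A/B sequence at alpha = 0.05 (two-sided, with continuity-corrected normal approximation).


Step 1: Compute median = 13.50; label A = above, B = below.
Labels in order: ABAABBABBBAA  (n_A = 6, n_B = 6)
Step 2: Count runs R = 7.
Step 3: Under H0 (random ordering), E[R] = 2*n_A*n_B/(n_A+n_B) + 1 = 2*6*6/12 + 1 = 7.0000.
        Var[R] = 2*n_A*n_B*(2*n_A*n_B - n_A - n_B) / ((n_A+n_B)^2 * (n_A+n_B-1)) = 4320/1584 = 2.7273.
        SD[R] = 1.6514.
Step 4: R = E[R], so z = 0 with no continuity correction.
Step 5: Two-sided p-value via normal approximation = 2*(1 - Phi(|z|)) = 1.000000.
Step 6: alpha = 0.05. fail to reject H0.

R = 7, z = 0.0000, p = 1.000000, fail to reject H0.


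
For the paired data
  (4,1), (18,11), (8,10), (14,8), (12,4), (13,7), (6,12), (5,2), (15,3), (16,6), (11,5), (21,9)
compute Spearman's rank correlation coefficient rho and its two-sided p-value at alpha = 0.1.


Step 1: Rank x and y separately (midranks; no ties here).
rank(x): 4->1, 18->11, 8->4, 14->8, 12->6, 13->7, 6->3, 5->2, 15->9, 16->10, 11->5, 21->12
rank(y): 1->1, 11->11, 10->10, 8->8, 4->4, 7->7, 12->12, 2->2, 3->3, 6->6, 5->5, 9->9
Step 2: d_i = R_x(i) - R_y(i); compute d_i^2.
  (1-1)^2=0, (11-11)^2=0, (4-10)^2=36, (8-8)^2=0, (6-4)^2=4, (7-7)^2=0, (3-12)^2=81, (2-2)^2=0, (9-3)^2=36, (10-6)^2=16, (5-5)^2=0, (12-9)^2=9
sum(d^2) = 182.
Step 3: rho = 1 - 6*182 / (12*(12^2 - 1)) = 1 - 1092/1716 = 0.363636.
Step 4: Under H0, t = rho * sqrt((n-2)/(1-rho^2)) = 1.2344 ~ t(10).
Step 5: Two-sided p-value from the t-distribution with 10 df = 0.245265.
Step 6: alpha = 0.1. fail to reject H0.

rho = 0.3636, p = 0.245265, fail to reject H0 at alpha = 0.1.


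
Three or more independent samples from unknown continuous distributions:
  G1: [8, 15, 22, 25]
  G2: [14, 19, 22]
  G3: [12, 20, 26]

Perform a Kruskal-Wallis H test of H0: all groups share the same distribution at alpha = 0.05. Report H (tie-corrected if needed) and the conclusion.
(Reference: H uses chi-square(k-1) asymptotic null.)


Step 1: Combine all N = 10 observations and assign midranks.
sorted (value, group, rank): (8,G1,1), (12,G3,2), (14,G2,3), (15,G1,4), (19,G2,5), (20,G3,6), (22,G1,7.5), (22,G2,7.5), (25,G1,9), (26,G3,10)
Step 2: Sum ranks within each group.
R_1 = 21.5 (n_1 = 4)
R_2 = 15.5 (n_2 = 3)
R_3 = 18 (n_3 = 3)
Step 3: H = 12/(N(N+1)) * sum(R_i^2/n_i) - 3(N+1)
     = 12/(10*11) * (21.5^2/4 + 15.5^2/3 + 18^2/3) - 3*11
     = 0.109091 * 303.646 - 33
     = 0.125000.
Step 4: Ties present; correction factor C = 1 - 6/(10^3 - 10) = 0.993939. Corrected H = 0.125000 / 0.993939 = 0.125762.
Step 5: Under H0, H ~ chi^2(2); p-value = 0.939055.
Step 6: alpha = 0.05. fail to reject H0.

H = 0.1258, df = 2, p = 0.939055, fail to reject H0.


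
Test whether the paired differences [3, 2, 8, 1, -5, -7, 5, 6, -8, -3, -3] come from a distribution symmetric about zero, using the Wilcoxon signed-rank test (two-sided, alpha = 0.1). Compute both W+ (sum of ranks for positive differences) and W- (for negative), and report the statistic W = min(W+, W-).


Step 1: Drop any zero differences (none here) and take |d_i|.
|d| = [3, 2, 8, 1, 5, 7, 5, 6, 8, 3, 3]
Step 2: Midrank |d_i| (ties get averaged ranks).
ranks: |3|->4, |2|->2, |8|->10.5, |1|->1, |5|->6.5, |7|->9, |5|->6.5, |6|->8, |8|->10.5, |3|->4, |3|->4
Step 3: Attach original signs; sum ranks with positive sign and with negative sign.
W+ = 4 + 2 + 10.5 + 1 + 6.5 + 8 = 32
W- = 6.5 + 9 + 10.5 + 4 + 4 = 34
(Check: W+ + W- = 66 should equal n(n+1)/2 = 66.)
Step 4: Test statistic W = min(W+, W-) = 32.
Step 5: Ties in |d|, so use the tie-corrected normal approximation.
        E[W] = n(n+1)/4 = 11*12/4 = 33.
        Tie groups: |d|=3 (t=3), |d|=5 (t=2), |d|=8 (t=2); sum(t^3 - t) = 36.
        Var[W] = n(n+1)(2n+1)/24 - sum(t^3-t)/48 = 3036/24 - 36/48 = 125.75.
        z = (W - E[W]) / sqrt(Var[W]) = (32 - 33) / 11.2138 = -0.0892.
        Two-sided p = 2*Phi(z) = 0.928942.
Step 6: alpha = 0.1. fail to reject H0.

W+ = 32, W- = 34, W = min = 32, p = 0.928942, fail to reject H0.


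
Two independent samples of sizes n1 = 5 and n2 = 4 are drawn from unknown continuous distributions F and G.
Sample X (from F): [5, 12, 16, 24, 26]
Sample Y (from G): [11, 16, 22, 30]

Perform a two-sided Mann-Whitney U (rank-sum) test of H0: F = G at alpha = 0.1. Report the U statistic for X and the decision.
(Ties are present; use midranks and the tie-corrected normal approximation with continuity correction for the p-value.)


Step 1: Combine and sort all 9 observations; assign midranks.
sorted (value, group): (5,X), (11,Y), (12,X), (16,X), (16,Y), (22,Y), (24,X), (26,X), (30,Y)
ranks: 5->1, 11->2, 12->3, 16->4.5, 16->4.5, 22->6, 24->7, 26->8, 30->9
Step 2: Rank sum for X: R1 = 1 + 3 + 4.5 + 7 + 8 = 23.5.
Step 3: U_X = R1 - n1(n1+1)/2 = 23.5 - 5*6/2 = 23.5 - 15 = 8.5.
       U_Y = n1*n2 - U_X = 20 - 8.5 = 11.5.
Step 4: Ties are present, so use the tie-corrected normal approximation (with continuity correction) for the p-value.
Step 5: p-value = 0.805701; compare to alpha = 0.1. fail to reject H0.

U_X = 8.5, p = 0.805701, fail to reject H0 at alpha = 0.1.


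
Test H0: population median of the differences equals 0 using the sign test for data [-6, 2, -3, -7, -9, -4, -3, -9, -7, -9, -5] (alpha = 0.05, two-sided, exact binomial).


Step 1: Discard zero differences. Original n = 11; n_eff = number of nonzero differences = 11.
Nonzero differences (with sign): -6, +2, -3, -7, -9, -4, -3, -9, -7, -9, -5
Step 2: Count signs: positive = 1, negative = 10.
Step 3: Under H0: P(positive) = 0.5, so the number of positives S ~ Bin(11, 0.5).
Step 4: Two-sided exact p-value = sum of Bin(11,0.5) probabilities at or below the observed probability = 0.011719.
Step 5: alpha = 0.05. reject H0.

n_eff = 11, pos = 1, neg = 10, p = 0.011719, reject H0.


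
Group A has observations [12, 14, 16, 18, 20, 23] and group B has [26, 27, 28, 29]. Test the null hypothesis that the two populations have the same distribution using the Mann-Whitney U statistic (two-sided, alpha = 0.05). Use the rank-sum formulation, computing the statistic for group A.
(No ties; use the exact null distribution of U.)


Step 1: Combine and sort all 10 observations; assign midranks.
sorted (value, group): (12,X), (14,X), (16,X), (18,X), (20,X), (23,X), (26,Y), (27,Y), (28,Y), (29,Y)
ranks: 12->1, 14->2, 16->3, 18->4, 20->5, 23->6, 26->7, 27->8, 28->9, 29->10
Step 2: Rank sum for X: R1 = 1 + 2 + 3 + 4 + 5 + 6 = 21.
Step 3: U_X = R1 - n1(n1+1)/2 = 21 - 6*7/2 = 21 - 21 = 0.
       U_Y = n1*n2 - U_X = 24 - 0 = 24.
Step 4: No ties, so the exact null distribution of U (based on enumerating the C(10,6) = 210 equally likely rank assignments) gives the two-sided p-value.
Step 5: p-value = 0.009524; compare to alpha = 0.05. reject H0.

U_X = 0, p = 0.009524, reject H0 at alpha = 0.05.


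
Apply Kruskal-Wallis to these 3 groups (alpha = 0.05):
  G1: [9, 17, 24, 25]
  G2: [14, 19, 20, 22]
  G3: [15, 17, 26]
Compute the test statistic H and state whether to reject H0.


Step 1: Combine all N = 11 observations and assign midranks.
sorted (value, group, rank): (9,G1,1), (14,G2,2), (15,G3,3), (17,G1,4.5), (17,G3,4.5), (19,G2,6), (20,G2,7), (22,G2,8), (24,G1,9), (25,G1,10), (26,G3,11)
Step 2: Sum ranks within each group.
R_1 = 24.5 (n_1 = 4)
R_2 = 23 (n_2 = 4)
R_3 = 18.5 (n_3 = 3)
Step 3: H = 12/(N(N+1)) * sum(R_i^2/n_i) - 3(N+1)
     = 12/(11*12) * (24.5^2/4 + 23^2/4 + 18.5^2/3) - 3*12
     = 0.090909 * 396.396 - 36
     = 0.035985.
Step 4: Ties present; correction factor C = 1 - 6/(11^3 - 11) = 0.995455. Corrected H = 0.035985 / 0.995455 = 0.036149.
Step 5: Under H0, H ~ chi^2(2); p-value = 0.982088.
Step 6: alpha = 0.05. fail to reject H0.

H = 0.0361, df = 2, p = 0.982088, fail to reject H0.


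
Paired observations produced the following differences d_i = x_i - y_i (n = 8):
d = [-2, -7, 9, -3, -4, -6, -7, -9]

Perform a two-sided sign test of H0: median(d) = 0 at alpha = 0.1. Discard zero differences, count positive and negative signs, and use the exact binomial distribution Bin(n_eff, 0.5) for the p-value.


Step 1: Discard zero differences. Original n = 8; n_eff = number of nonzero differences = 8.
Nonzero differences (with sign): -2, -7, +9, -3, -4, -6, -7, -9
Step 2: Count signs: positive = 1, negative = 7.
Step 3: Under H0: P(positive) = 0.5, so the number of positives S ~ Bin(8, 0.5).
Step 4: Two-sided exact p-value = sum of Bin(8,0.5) probabilities at or below the observed probability = 0.070312.
Step 5: alpha = 0.1. reject H0.

n_eff = 8, pos = 1, neg = 7, p = 0.070312, reject H0.


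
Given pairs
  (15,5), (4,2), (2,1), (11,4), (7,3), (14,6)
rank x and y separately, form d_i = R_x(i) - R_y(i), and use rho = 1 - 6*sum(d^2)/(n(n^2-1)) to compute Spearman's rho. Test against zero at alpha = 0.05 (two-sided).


Step 1: Rank x and y separately (midranks; no ties here).
rank(x): 15->6, 4->2, 2->1, 11->4, 7->3, 14->5
rank(y): 5->5, 2->2, 1->1, 4->4, 3->3, 6->6
Step 2: d_i = R_x(i) - R_y(i); compute d_i^2.
  (6-5)^2=1, (2-2)^2=0, (1-1)^2=0, (4-4)^2=0, (3-3)^2=0, (5-6)^2=1
sum(d^2) = 2.
Step 3: rho = 1 - 6*2 / (6*(6^2 - 1)) = 1 - 12/210 = 0.942857.
Step 4: Under H0, t = rho * sqrt((n-2)/(1-rho^2)) = 5.6595 ~ t(4).
Step 5: Two-sided p-value from the t-distribution with 4 df = 0.004805.
Step 6: alpha = 0.05. reject H0.

rho = 0.9429, p = 0.004805, reject H0 at alpha = 0.05.


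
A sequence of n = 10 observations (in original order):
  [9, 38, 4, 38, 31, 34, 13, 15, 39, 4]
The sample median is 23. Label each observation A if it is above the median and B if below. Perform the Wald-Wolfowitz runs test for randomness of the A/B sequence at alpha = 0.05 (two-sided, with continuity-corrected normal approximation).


Step 1: Compute median = 23; label A = above, B = below.
Labels in order: BABAAABBAB  (n_A = 5, n_B = 5)
Step 2: Count runs R = 7.
Step 3: Under H0 (random ordering), E[R] = 2*n_A*n_B/(n_A+n_B) + 1 = 2*5*5/10 + 1 = 6.0000.
        Var[R] = 2*n_A*n_B*(2*n_A*n_B - n_A - n_B) / ((n_A+n_B)^2 * (n_A+n_B-1)) = 2000/900 = 2.2222.
        SD[R] = 1.4907.
Step 4: Continuity-corrected z = (R - 0.5 - E[R]) / SD[R] = (7 - 0.5 - 6.0000) / 1.4907 = 0.3354.
Step 5: Two-sided p-value via normal approximation = 2*(1 - Phi(|z|)) = 0.737316.
Step 6: alpha = 0.05. fail to reject H0.

R = 7, z = 0.3354, p = 0.737316, fail to reject H0.


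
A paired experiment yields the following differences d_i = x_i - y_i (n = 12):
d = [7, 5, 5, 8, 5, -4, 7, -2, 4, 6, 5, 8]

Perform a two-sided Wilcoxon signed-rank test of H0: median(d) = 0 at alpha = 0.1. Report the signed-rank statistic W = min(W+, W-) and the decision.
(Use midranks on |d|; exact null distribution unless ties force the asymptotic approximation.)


Step 1: Drop any zero differences (none here) and take |d_i|.
|d| = [7, 5, 5, 8, 5, 4, 7, 2, 4, 6, 5, 8]
Step 2: Midrank |d_i| (ties get averaged ranks).
ranks: |7|->9.5, |5|->5.5, |5|->5.5, |8|->11.5, |5|->5.5, |4|->2.5, |7|->9.5, |2|->1, |4|->2.5, |6|->8, |5|->5.5, |8|->11.5
Step 3: Attach original signs; sum ranks with positive sign and with negative sign.
W+ = 9.5 + 5.5 + 5.5 + 11.5 + 5.5 + 9.5 + 2.5 + 8 + 5.5 + 11.5 = 74.5
W- = 2.5 + 1 = 3.5
(Check: W+ + W- = 78 should equal n(n+1)/2 = 78.)
Step 4: Test statistic W = min(W+, W-) = 3.5.
Step 5: Ties in |d|, so use the tie-corrected normal approximation.
        E[W] = n(n+1)/4 = 12*13/4 = 39.
        Tie groups: |d|=4 (t=2), |d|=5 (t=4), |d|=7 (t=2), |d|=8 (t=2); sum(t^3 - t) = 78.
        Var[W] = n(n+1)(2n+1)/24 - sum(t^3-t)/48 = 3900/24 - 78/48 = 160.875.
        z = (W - E[W]) / sqrt(Var[W]) = (3.5 - 39) / 12.6837 = -2.7989.
        Two-sided p = 2*Phi(z) = 0.005128.
Step 6: alpha = 0.1. reject H0.

W+ = 74.5, W- = 3.5, W = min = 3.5, p = 0.005128, reject H0.


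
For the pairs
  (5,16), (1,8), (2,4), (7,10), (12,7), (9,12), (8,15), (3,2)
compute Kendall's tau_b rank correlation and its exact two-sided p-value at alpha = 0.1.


Step 1: Enumerate the 28 unordered pairs (i,j) with i<j and classify each by sign(x_j-x_i) * sign(y_j-y_i).
  (1,2):dx=-4,dy=-8->C; (1,3):dx=-3,dy=-12->C; (1,4):dx=+2,dy=-6->D; (1,5):dx=+7,dy=-9->D
  (1,6):dx=+4,dy=-4->D; (1,7):dx=+3,dy=-1->D; (1,8):dx=-2,dy=-14->C; (2,3):dx=+1,dy=-4->D
  (2,4):dx=+6,dy=+2->C; (2,5):dx=+11,dy=-1->D; (2,6):dx=+8,dy=+4->C; (2,7):dx=+7,dy=+7->C
  (2,8):dx=+2,dy=-6->D; (3,4):dx=+5,dy=+6->C; (3,5):dx=+10,dy=+3->C; (3,6):dx=+7,dy=+8->C
  (3,7):dx=+6,dy=+11->C; (3,8):dx=+1,dy=-2->D; (4,5):dx=+5,dy=-3->D; (4,6):dx=+2,dy=+2->C
  (4,7):dx=+1,dy=+5->C; (4,8):dx=-4,dy=-8->C; (5,6):dx=-3,dy=+5->D; (5,7):dx=-4,dy=+8->D
  (5,8):dx=-9,dy=-5->C; (6,7):dx=-1,dy=+3->D; (6,8):dx=-6,dy=-10->C; (7,8):dx=-5,dy=-13->C
Step 2: C = 16, D = 12, total pairs = 28.
Step 3: tau = (C - D)/(n(n-1)/2) = (16 - 12)/28 = 0.142857.
Step 4: Exact two-sided p-value (enumerate n! = 40320 permutations of y under H0): p = 0.719544.
Step 5: alpha = 0.1. fail to reject H0.

tau_b = 0.1429 (C=16, D=12), p = 0.719544, fail to reject H0.


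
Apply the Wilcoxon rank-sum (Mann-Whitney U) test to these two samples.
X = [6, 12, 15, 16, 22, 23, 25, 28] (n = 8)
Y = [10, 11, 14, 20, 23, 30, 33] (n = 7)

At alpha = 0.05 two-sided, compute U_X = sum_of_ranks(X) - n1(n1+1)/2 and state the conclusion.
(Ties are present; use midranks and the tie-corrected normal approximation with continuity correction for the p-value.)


Step 1: Combine and sort all 15 observations; assign midranks.
sorted (value, group): (6,X), (10,Y), (11,Y), (12,X), (14,Y), (15,X), (16,X), (20,Y), (22,X), (23,X), (23,Y), (25,X), (28,X), (30,Y), (33,Y)
ranks: 6->1, 10->2, 11->3, 12->4, 14->5, 15->6, 16->7, 20->8, 22->9, 23->10.5, 23->10.5, 25->12, 28->13, 30->14, 33->15
Step 2: Rank sum for X: R1 = 1 + 4 + 6 + 7 + 9 + 10.5 + 12 + 13 = 62.5.
Step 3: U_X = R1 - n1(n1+1)/2 = 62.5 - 8*9/2 = 62.5 - 36 = 26.5.
       U_Y = n1*n2 - U_X = 56 - 26.5 = 29.5.
Step 4: Ties are present, so use the tie-corrected normal approximation (with continuity correction) for the p-value.
Step 5: p-value = 0.907786; compare to alpha = 0.05. fail to reject H0.

U_X = 26.5, p = 0.907786, fail to reject H0 at alpha = 0.05.


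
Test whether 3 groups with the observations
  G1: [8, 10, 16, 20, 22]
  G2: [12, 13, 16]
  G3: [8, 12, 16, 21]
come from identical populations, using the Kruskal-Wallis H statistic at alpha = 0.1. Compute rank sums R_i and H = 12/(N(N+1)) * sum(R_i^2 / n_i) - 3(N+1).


Step 1: Combine all N = 12 observations and assign midranks.
sorted (value, group, rank): (8,G1,1.5), (8,G3,1.5), (10,G1,3), (12,G2,4.5), (12,G3,4.5), (13,G2,6), (16,G1,8), (16,G2,8), (16,G3,8), (20,G1,10), (21,G3,11), (22,G1,12)
Step 2: Sum ranks within each group.
R_1 = 34.5 (n_1 = 5)
R_2 = 18.5 (n_2 = 3)
R_3 = 25 (n_3 = 4)
Step 3: H = 12/(N(N+1)) * sum(R_i^2/n_i) - 3(N+1)
     = 12/(12*13) * (34.5^2/5 + 18.5^2/3 + 25^2/4) - 3*13
     = 0.076923 * 508.383 - 39
     = 0.106410.
Step 4: Ties present; correction factor C = 1 - 36/(12^3 - 12) = 0.979021. Corrected H = 0.106410 / 0.979021 = 0.108690.
Step 5: Under H0, H ~ chi^2(2); p-value = 0.947105.
Step 6: alpha = 0.1. fail to reject H0.

H = 0.1087, df = 2, p = 0.947105, fail to reject H0.


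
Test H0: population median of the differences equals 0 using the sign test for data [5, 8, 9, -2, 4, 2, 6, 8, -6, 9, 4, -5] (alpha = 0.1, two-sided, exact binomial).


Step 1: Discard zero differences. Original n = 12; n_eff = number of nonzero differences = 12.
Nonzero differences (with sign): +5, +8, +9, -2, +4, +2, +6, +8, -6, +9, +4, -5
Step 2: Count signs: positive = 9, negative = 3.
Step 3: Under H0: P(positive) = 0.5, so the number of positives S ~ Bin(12, 0.5).
Step 4: Two-sided exact p-value = sum of Bin(12,0.5) probabilities at or below the observed probability = 0.145996.
Step 5: alpha = 0.1. fail to reject H0.

n_eff = 12, pos = 9, neg = 3, p = 0.145996, fail to reject H0.


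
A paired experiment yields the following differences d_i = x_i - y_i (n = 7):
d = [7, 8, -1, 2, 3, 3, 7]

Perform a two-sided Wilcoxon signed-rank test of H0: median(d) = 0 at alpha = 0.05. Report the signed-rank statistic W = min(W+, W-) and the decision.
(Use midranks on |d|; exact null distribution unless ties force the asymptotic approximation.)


Step 1: Drop any zero differences (none here) and take |d_i|.
|d| = [7, 8, 1, 2, 3, 3, 7]
Step 2: Midrank |d_i| (ties get averaged ranks).
ranks: |7|->5.5, |8|->7, |1|->1, |2|->2, |3|->3.5, |3|->3.5, |7|->5.5
Step 3: Attach original signs; sum ranks with positive sign and with negative sign.
W+ = 5.5 + 7 + 2 + 3.5 + 3.5 + 5.5 = 27
W- = 1 = 1
(Check: W+ + W- = 28 should equal n(n+1)/2 = 28.)
Step 4: Test statistic W = min(W+, W-) = 1.
Step 5: Ties in |d|, so use the tie-corrected normal approximation.
        E[W] = n(n+1)/4 = 7*8/4 = 14.
        Tie groups: |d|=3 (t=2), |d|=7 (t=2); sum(t^3 - t) = 12.
        Var[W] = n(n+1)(2n+1)/24 - sum(t^3-t)/48 = 840/24 - 12/48 = 34.75.
        z = (W - E[W]) / sqrt(Var[W]) = (1 - 14) / 5.8949 = -2.2053.
        Two-sided p = 2*Phi(z) = 0.027434.
Step 6: alpha = 0.05. reject H0.

W+ = 27, W- = 1, W = min = 1, p = 0.027434, reject H0.


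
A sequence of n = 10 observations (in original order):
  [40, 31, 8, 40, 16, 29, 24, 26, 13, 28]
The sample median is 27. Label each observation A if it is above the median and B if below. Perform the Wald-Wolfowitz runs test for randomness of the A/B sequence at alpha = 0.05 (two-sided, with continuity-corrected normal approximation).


Step 1: Compute median = 27; label A = above, B = below.
Labels in order: AABABABBBA  (n_A = 5, n_B = 5)
Step 2: Count runs R = 7.
Step 3: Under H0 (random ordering), E[R] = 2*n_A*n_B/(n_A+n_B) + 1 = 2*5*5/10 + 1 = 6.0000.
        Var[R] = 2*n_A*n_B*(2*n_A*n_B - n_A - n_B) / ((n_A+n_B)^2 * (n_A+n_B-1)) = 2000/900 = 2.2222.
        SD[R] = 1.4907.
Step 4: Continuity-corrected z = (R - 0.5 - E[R]) / SD[R] = (7 - 0.5 - 6.0000) / 1.4907 = 0.3354.
Step 5: Two-sided p-value via normal approximation = 2*(1 - Phi(|z|)) = 0.737316.
Step 6: alpha = 0.05. fail to reject H0.

R = 7, z = 0.3354, p = 0.737316, fail to reject H0.
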